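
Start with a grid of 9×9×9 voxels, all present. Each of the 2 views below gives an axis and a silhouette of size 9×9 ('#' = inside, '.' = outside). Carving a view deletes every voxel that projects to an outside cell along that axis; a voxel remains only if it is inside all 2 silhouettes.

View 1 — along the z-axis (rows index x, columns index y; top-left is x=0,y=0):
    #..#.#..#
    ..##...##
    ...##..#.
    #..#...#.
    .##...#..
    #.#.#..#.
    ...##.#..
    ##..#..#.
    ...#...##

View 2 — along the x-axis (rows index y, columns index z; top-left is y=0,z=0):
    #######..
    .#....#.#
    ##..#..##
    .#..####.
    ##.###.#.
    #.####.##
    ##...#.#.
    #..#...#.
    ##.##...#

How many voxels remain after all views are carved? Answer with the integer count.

151 voxels

full grid |V| = 729
V1 z: intersect with XY mask (31 set) -- 279 left
V2 x: intersect with YZ mask (45 set) -- 151 left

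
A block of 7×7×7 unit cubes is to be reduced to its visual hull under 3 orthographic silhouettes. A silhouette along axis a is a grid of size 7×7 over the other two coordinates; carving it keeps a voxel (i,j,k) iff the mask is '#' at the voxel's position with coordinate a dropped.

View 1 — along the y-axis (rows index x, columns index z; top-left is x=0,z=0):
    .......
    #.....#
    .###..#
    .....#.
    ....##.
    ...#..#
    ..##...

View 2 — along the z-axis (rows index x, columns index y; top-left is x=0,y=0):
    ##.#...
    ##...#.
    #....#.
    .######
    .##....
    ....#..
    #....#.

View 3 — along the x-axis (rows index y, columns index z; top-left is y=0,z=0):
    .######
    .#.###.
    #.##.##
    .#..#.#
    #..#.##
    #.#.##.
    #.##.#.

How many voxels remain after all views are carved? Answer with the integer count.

voxel count = 20

initial block: 7^3 = 343
V1 y: intersect with XZ mask (13 set) -- 91 left
V2 z: intersect with XY mask (19 set) -- 30 left
V3 x: intersect with YZ mask (30 set) -- 20 left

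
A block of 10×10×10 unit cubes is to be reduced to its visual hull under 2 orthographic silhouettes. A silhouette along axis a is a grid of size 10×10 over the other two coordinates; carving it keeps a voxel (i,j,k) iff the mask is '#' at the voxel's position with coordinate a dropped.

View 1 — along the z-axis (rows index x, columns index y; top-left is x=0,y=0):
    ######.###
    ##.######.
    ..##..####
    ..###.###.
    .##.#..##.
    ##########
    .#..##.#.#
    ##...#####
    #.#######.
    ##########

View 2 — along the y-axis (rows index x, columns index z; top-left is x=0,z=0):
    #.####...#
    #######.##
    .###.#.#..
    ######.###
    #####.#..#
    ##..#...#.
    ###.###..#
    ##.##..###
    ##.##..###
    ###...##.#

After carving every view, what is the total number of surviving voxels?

start: 10×10×10 = 1000 voxels
V1 z: intersect with XY mask (74 set) -- 740 left
V2 y: intersect with XZ mask (67 set) -- 485 left

485 voxels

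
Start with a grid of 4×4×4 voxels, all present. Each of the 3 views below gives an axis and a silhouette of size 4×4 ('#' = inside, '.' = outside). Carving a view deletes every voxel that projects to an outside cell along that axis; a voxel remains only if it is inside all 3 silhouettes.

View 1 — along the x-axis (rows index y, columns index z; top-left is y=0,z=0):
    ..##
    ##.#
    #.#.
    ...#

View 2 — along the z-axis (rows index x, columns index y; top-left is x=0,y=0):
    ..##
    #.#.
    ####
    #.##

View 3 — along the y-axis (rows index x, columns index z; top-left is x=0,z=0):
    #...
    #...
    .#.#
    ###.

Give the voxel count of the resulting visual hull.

before carving: 64 voxels (4×4×4)
  1. axis=0 (YZ plane), |mask|=8  ⇒  voxels=32
  2. axis=2 (XY plane), |mask|=11  ⇒  voxels=20
  3. axis=1 (XZ plane), |mask|=7  ⇒  voxels=9

|visual hull| = 9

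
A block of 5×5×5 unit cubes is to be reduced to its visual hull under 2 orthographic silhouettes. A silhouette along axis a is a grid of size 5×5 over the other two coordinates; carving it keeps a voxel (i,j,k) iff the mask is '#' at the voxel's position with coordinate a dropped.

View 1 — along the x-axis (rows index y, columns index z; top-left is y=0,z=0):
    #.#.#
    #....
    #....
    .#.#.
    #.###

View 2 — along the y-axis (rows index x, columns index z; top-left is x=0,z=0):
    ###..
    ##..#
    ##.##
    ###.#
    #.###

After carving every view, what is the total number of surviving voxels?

|visual hull| = 42

full grid |V| = 125
[1] x-view keeps 11 columns → grid now 55
[2] y-view keeps 18 columns → grid now 42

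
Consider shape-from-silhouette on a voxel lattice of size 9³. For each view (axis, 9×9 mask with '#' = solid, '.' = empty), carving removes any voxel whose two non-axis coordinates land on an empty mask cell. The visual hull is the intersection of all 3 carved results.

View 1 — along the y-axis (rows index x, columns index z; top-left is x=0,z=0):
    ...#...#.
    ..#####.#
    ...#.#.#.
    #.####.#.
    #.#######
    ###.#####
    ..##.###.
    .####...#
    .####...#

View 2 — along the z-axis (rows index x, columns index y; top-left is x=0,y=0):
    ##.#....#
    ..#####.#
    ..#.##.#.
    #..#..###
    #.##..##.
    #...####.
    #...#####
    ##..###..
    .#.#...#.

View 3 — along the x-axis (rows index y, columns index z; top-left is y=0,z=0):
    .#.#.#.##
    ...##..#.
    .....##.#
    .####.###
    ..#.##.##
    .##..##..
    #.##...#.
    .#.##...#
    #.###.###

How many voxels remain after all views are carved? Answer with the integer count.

full grid |V| = 729
step 1: project along y, AND mask (48/81) → |grid| = 432
step 2: project along z, AND mask (43/81) → |grid| = 236
step 3: project along x, AND mask (42/81) → |grid| = 132

132 voxels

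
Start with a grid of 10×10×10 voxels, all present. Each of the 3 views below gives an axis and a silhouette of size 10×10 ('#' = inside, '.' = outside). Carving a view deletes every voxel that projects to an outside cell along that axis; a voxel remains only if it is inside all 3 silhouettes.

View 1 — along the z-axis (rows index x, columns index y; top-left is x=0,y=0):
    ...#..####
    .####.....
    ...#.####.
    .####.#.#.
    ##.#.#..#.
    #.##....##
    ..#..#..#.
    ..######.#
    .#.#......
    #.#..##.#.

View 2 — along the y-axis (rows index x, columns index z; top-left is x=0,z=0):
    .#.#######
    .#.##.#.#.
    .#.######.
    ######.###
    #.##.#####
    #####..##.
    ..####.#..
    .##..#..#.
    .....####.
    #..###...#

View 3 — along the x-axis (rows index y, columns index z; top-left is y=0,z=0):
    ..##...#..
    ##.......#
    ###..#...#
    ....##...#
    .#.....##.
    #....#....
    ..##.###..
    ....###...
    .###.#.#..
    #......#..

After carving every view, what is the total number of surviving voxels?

initial block: 10^3 = 1000
after view 1 [z-axis, 47 of 100 cells solid] → remaining = 470
after view 2 [y-axis, 62 of 100 cells solid] → remaining = 300
after view 3 [x-axis, 34 of 100 cells solid] → remaining = 111

remaining voxels: 111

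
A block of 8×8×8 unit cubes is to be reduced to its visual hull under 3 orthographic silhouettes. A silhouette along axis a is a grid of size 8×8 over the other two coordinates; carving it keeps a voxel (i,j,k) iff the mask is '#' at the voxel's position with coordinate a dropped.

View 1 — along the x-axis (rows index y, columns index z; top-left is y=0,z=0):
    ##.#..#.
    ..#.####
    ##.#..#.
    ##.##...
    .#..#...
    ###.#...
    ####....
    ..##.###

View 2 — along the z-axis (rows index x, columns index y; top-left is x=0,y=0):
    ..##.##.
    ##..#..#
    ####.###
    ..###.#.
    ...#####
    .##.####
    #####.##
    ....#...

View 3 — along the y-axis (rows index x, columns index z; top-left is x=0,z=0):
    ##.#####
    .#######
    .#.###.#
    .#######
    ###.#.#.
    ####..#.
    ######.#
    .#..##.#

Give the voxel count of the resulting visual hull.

start: 8×8×8 = 512 voxels
V1 x: intersect with YZ mask (32 set) -- 256 left
V2 z: intersect with XY mask (38 set) -- 149 left
V3 y: intersect with XZ mask (47 set) -- 114 left

114 voxels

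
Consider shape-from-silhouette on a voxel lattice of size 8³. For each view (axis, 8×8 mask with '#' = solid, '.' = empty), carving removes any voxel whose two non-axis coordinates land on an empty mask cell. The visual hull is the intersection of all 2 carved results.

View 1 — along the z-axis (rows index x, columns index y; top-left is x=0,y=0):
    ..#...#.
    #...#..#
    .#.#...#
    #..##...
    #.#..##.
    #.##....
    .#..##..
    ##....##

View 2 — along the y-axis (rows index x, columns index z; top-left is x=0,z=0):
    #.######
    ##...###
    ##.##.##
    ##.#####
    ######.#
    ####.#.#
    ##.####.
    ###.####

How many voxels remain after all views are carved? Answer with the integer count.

before carving: 512 voxels (8×8×8)
step 1: project along z, AND mask (25/64) → |grid| = 200
step 2: project along y, AND mask (51/64) → |grid| = 160

remaining voxels: 160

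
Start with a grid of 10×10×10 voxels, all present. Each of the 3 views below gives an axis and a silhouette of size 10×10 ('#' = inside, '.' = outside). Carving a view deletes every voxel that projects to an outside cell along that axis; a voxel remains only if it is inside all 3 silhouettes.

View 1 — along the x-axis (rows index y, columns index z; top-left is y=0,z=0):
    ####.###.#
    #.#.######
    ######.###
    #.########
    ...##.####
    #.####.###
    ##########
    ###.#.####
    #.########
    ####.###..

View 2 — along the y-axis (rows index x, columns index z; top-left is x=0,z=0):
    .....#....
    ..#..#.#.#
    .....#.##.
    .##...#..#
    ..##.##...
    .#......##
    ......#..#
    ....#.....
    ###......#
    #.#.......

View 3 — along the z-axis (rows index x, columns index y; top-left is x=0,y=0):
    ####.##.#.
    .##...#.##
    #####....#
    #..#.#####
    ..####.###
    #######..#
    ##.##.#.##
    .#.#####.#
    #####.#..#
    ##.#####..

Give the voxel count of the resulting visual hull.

initial block: 10^3 = 1000
step 1: project along x, AND mask (82/100) → |grid| = 820
step 2: project along y, AND mask (28/100) → |grid| = 231
step 3: project along z, AND mask (68/100) → |grid| = 156

remaining voxels: 156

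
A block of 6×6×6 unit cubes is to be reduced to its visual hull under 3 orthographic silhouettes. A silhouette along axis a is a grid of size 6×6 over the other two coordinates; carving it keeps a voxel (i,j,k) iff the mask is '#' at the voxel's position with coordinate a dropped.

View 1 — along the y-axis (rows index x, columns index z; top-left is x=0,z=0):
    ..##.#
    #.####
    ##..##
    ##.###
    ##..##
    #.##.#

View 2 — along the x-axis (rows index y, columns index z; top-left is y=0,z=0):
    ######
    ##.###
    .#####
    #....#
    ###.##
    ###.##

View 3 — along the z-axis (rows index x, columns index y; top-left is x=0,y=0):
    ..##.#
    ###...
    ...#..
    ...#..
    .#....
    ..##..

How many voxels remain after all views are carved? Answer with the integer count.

32 voxels

initial block: 6^3 = 216
[1] y-view keeps 25 columns → grid now 150
[2] x-view keeps 28 columns → grid now 120
[3] z-view keeps 11 columns → grid now 32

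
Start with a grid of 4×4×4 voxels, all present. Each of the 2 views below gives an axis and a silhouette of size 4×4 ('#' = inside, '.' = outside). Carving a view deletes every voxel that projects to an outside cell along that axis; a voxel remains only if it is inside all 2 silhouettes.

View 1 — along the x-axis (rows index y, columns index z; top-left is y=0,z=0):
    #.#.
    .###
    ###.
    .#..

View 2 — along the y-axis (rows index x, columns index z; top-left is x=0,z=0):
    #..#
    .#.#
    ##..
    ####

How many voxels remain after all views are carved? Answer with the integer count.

voxel count = 21

full grid |V| = 64
step 1: project along x, AND mask (9/16) → |grid| = 36
step 2: project along y, AND mask (10/16) → |grid| = 21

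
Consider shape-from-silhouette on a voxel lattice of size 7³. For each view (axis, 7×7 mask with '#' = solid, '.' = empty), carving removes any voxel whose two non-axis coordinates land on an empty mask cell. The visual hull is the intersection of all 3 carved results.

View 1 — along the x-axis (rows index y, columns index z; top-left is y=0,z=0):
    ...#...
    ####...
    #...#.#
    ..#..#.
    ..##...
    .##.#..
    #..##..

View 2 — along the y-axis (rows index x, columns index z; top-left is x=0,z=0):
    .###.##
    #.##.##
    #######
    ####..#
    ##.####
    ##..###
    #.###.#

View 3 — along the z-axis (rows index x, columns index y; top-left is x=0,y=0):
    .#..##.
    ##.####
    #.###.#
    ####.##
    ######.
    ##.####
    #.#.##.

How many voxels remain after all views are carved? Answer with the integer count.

full grid |V| = 343
  1. axis=0 (YZ plane), |mask|=18  ⇒  voxels=126
  2. axis=1 (XZ plane), |mask|=38  ⇒  voxels=96
  3. axis=2 (XY plane), |mask|=36  ⇒  voxels=67

voxel count = 67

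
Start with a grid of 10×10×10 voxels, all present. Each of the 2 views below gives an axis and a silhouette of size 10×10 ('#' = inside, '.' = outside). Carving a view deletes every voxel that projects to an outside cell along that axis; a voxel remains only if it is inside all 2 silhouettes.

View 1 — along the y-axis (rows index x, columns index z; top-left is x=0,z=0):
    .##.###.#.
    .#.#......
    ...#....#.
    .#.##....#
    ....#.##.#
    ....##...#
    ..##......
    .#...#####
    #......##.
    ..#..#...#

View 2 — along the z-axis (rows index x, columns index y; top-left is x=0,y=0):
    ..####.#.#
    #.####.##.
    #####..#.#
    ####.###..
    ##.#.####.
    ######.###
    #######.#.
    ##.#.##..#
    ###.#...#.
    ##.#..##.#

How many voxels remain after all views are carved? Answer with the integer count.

full grid |V| = 1000
  1. axis=1 (XZ plane), |mask|=35  ⇒  voxels=350
  2. axis=2 (XY plane), |mask|=68  ⇒  voxels=232

|visual hull| = 232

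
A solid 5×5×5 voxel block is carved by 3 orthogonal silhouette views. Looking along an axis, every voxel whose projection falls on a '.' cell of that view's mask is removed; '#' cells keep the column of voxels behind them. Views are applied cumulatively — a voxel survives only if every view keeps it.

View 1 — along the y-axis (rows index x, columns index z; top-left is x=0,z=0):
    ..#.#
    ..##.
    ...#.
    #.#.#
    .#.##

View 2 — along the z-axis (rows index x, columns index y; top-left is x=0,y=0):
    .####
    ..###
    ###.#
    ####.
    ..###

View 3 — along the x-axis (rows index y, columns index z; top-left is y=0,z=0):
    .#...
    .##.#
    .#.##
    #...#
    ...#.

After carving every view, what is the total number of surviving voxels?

18 voxels

start: 5×5×5 = 125 voxels
step 1: project along y, AND mask (11/25) → |grid| = 55
step 2: project along z, AND mask (18/25) → |grid| = 39
step 3: project along x, AND mask (10/25) → |grid| = 18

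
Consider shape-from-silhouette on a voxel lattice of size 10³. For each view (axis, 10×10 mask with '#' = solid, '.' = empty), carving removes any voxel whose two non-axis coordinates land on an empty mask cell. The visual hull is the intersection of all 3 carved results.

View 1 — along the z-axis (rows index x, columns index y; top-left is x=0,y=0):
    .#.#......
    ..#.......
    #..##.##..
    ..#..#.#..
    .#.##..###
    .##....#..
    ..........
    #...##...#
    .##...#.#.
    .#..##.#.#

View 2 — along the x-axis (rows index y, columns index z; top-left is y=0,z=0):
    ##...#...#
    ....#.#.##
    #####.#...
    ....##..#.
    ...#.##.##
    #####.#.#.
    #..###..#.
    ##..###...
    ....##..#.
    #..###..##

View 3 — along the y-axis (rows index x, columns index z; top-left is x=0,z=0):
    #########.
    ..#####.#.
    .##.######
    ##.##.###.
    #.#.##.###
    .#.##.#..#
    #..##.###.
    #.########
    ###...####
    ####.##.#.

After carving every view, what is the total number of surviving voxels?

voxel count = 122

start: 10×10×10 = 1000 voxels
after view 1 [z-axis, 33 of 100 cells solid] → remaining = 330
after view 2 [x-axis, 48 of 100 cells solid] → remaining = 161
after view 3 [y-axis, 71 of 100 cells solid] → remaining = 122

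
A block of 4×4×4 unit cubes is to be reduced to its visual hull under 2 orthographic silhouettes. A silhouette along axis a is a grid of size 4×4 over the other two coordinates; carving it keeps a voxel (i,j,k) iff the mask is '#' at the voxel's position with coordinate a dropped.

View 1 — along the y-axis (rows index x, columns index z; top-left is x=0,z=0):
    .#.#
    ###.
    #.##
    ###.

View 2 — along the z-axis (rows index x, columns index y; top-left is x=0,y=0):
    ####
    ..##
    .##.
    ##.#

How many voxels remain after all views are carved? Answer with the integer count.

initial block: 4^3 = 64
[1] y-view keeps 11 columns → grid now 44
[2] z-view keeps 11 columns → grid now 29

|visual hull| = 29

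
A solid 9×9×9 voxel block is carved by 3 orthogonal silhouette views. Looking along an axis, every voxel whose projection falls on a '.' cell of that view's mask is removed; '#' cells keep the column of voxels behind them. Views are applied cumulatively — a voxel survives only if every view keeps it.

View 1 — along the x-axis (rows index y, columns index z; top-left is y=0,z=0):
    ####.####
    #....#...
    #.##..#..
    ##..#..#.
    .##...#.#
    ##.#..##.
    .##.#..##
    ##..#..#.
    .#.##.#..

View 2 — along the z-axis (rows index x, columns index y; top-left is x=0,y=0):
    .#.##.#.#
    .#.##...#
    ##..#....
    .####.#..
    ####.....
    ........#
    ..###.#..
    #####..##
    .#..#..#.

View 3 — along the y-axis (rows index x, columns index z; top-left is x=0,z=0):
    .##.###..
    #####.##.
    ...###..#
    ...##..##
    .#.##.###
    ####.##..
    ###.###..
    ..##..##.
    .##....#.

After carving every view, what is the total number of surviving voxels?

start: 9×9×9 = 729 voxels
V1 x: intersect with YZ mask (40 set) -- 360 left
V2 z: intersect with XY mask (36 set) -- 145 left
V3 y: intersect with XZ mask (45 set) -- 78 left

remaining voxels: 78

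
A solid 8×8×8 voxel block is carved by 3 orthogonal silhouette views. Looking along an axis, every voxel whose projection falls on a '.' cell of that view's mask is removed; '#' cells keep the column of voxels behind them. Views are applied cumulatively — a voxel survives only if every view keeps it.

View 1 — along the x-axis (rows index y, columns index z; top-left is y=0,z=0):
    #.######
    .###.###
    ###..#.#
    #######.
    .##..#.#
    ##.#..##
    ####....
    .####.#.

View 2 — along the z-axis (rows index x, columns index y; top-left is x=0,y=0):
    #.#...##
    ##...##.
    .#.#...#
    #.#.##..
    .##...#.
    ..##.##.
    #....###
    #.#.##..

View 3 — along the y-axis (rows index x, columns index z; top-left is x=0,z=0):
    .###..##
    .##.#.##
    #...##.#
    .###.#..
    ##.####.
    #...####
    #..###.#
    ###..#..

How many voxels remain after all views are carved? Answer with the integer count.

89 voxels

initial block: 8^3 = 512
  1. axis=0 (YZ plane), |mask|=43  ⇒  voxels=344
  2. axis=2 (XY plane), |mask|=30  ⇒  voxels=160
  3. axis=1 (XZ plane), |mask|=38  ⇒  voxels=89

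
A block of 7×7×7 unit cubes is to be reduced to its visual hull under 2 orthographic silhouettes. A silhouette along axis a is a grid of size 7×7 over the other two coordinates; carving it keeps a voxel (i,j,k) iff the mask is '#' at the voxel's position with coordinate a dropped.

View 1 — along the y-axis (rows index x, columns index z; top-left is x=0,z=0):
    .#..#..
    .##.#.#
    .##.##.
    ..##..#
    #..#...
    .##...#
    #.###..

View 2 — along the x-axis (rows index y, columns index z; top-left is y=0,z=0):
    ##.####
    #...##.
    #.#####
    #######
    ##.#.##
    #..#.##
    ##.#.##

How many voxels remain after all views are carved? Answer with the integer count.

start: 7×7×7 = 343 voxels
  1. axis=1 (XZ plane), |mask|=22  ⇒  voxels=154
  2. axis=0 (YZ plane), |mask|=36  ⇒  voxels=99

voxel count = 99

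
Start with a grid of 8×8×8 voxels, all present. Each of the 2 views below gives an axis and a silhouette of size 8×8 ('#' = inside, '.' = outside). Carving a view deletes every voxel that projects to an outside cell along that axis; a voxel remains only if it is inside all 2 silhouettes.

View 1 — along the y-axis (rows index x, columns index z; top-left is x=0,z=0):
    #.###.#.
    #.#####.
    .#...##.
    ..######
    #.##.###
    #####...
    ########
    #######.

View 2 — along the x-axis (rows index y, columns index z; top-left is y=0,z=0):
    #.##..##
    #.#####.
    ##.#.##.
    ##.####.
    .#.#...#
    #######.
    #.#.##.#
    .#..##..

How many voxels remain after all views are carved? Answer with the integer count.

before carving: 512 voxels (8×8×8)
carve view 1 (along y, XZ-mask fill 46/64): 368 voxels remain
carve view 2 (along x, YZ-mask fill 40/64): 236 voxels remain

236 voxels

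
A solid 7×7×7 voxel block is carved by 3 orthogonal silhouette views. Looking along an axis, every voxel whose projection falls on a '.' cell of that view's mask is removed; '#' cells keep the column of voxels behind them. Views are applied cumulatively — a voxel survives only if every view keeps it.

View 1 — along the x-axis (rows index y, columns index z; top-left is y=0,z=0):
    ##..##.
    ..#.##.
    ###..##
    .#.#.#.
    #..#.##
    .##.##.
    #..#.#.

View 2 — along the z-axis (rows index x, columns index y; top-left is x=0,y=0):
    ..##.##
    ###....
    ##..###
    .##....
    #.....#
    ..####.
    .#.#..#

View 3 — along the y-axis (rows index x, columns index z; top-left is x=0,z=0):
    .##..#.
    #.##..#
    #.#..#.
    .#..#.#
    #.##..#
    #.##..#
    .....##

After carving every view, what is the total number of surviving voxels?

full grid |V| = 343
[1] x-view keeps 26 columns → grid now 182
[2] z-view keeps 23 columns → grid now 85
[3] y-view keeps 23 columns → grid now 41

voxel count = 41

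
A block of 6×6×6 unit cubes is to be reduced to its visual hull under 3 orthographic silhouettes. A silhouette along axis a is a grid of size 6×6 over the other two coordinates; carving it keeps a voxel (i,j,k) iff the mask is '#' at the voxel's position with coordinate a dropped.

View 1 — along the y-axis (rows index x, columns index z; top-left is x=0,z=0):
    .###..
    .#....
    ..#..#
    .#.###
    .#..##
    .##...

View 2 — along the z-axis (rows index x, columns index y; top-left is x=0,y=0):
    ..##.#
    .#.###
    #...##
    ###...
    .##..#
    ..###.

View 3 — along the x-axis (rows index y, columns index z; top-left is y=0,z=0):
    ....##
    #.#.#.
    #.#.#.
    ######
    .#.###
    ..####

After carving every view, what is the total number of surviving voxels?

24 voxels

full grid |V| = 216
after view 1 [y-axis, 15 of 36 cells solid] → remaining = 90
after view 2 [z-axis, 19 of 36 cells solid] → remaining = 46
after view 3 [x-axis, 22 of 36 cells solid] → remaining = 24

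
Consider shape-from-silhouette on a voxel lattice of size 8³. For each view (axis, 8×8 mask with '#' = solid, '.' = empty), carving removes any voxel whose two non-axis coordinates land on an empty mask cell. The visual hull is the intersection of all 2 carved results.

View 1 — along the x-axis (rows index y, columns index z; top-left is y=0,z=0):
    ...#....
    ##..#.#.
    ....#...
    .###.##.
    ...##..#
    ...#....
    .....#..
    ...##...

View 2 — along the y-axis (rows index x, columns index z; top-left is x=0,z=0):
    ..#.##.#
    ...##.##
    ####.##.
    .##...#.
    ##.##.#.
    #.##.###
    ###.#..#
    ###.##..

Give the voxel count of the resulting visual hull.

|visual hull| = 83

before carving: 512 voxels (8×8×8)
after view 1 [x-axis, 18 of 64 cells solid] → remaining = 144
after view 2 [y-axis, 38 of 64 cells solid] → remaining = 83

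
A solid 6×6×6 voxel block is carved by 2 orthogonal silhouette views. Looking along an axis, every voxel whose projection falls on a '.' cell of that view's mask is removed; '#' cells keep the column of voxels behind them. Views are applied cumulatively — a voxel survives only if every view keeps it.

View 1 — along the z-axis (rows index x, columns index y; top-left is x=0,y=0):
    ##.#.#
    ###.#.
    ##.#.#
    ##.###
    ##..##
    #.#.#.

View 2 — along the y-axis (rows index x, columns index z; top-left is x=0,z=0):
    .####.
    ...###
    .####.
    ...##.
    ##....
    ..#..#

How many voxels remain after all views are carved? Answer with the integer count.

start: 6×6×6 = 216 voxels
V1 z: intersect with XY mask (24 set) -- 144 left
V2 y: intersect with XZ mask (17 set) -- 68 left

68 voxels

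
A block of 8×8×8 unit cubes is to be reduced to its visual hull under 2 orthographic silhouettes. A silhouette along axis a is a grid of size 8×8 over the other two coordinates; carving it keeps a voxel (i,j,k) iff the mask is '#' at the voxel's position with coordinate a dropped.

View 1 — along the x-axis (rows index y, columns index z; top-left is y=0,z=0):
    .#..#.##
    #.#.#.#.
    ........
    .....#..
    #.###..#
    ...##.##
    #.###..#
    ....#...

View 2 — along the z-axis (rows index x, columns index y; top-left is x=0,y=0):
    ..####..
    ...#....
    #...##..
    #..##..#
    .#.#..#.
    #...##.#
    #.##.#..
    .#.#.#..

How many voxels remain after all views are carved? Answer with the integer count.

full grid |V| = 512
step 1: project along x, AND mask (24/64) → |grid| = 192
step 2: project along z, AND mask (26/64) → |grid| = 77

voxel count = 77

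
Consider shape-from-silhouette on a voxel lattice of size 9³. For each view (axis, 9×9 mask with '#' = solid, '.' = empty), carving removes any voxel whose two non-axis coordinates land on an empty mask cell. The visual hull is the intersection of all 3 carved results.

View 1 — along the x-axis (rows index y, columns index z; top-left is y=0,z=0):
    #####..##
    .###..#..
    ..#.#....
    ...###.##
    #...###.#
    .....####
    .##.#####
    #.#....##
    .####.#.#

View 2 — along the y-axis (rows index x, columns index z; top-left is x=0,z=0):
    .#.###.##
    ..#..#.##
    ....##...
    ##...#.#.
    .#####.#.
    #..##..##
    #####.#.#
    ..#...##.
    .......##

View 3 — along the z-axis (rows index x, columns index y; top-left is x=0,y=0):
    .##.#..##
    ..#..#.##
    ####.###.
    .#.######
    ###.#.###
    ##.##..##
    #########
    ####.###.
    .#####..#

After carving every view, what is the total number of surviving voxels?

|visual hull| = 137

before carving: 729 voxels (9×9×9)
carve view 1 (along x, YZ-mask fill 44/81): 396 voxels remain
carve view 2 (along y, XZ-mask fill 39/81): 195 voxels remain
carve view 3 (along z, XY-mask fill 58/81): 137 voxels remain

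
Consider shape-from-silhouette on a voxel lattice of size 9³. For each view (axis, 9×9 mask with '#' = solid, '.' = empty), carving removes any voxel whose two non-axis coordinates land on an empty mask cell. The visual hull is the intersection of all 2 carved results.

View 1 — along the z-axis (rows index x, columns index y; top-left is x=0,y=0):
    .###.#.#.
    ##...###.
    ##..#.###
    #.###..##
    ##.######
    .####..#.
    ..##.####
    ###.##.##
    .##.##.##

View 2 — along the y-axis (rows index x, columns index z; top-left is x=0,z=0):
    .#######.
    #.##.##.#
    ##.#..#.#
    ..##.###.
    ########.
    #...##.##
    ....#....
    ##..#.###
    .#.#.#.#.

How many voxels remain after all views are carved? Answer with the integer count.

full grid |V| = 729
step 1: project along z, AND mask (54/81) → |grid| = 486
step 2: project along y, AND mask (47/81) → |grid| = 286

|visual hull| = 286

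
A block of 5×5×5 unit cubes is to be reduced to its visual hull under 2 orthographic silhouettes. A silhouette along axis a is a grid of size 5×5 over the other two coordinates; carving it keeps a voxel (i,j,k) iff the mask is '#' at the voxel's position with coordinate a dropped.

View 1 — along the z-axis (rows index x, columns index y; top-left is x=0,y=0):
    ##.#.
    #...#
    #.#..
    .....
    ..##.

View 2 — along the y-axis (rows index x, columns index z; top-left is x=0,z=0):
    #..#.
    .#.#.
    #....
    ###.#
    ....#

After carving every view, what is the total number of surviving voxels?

14 voxels

start: 5×5×5 = 125 voxels
[1] z-view keeps 9 columns → grid now 45
[2] y-view keeps 10 columns → grid now 14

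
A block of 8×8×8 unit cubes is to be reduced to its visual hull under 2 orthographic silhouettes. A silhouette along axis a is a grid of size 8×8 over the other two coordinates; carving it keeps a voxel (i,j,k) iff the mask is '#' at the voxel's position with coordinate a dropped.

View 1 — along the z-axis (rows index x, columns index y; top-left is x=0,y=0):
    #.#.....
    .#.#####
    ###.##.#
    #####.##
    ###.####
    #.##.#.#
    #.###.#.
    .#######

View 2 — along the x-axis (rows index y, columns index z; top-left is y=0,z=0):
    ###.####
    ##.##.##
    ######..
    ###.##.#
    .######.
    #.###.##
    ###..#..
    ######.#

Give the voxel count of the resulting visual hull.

initial block: 8^3 = 512
  1. axis=2 (XY plane), |mask|=45  ⇒  voxels=360
  2. axis=0 (YZ plane), |mask|=48  ⇒  voxels=272

voxel count = 272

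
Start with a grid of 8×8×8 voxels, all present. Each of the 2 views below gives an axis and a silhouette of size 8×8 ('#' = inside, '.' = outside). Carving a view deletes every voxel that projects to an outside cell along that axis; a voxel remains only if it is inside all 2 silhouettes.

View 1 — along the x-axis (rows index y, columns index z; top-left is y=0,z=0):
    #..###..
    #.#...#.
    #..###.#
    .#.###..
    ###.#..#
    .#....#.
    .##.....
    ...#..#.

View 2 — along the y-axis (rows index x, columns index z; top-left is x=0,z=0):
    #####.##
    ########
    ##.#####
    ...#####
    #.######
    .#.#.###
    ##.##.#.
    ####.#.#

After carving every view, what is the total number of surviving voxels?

169 voxels

before carving: 512 voxels (8×8×8)
V1 x: intersect with YZ mask (27 set) -- 216 left
V2 y: intersect with XZ mask (50 set) -- 169 left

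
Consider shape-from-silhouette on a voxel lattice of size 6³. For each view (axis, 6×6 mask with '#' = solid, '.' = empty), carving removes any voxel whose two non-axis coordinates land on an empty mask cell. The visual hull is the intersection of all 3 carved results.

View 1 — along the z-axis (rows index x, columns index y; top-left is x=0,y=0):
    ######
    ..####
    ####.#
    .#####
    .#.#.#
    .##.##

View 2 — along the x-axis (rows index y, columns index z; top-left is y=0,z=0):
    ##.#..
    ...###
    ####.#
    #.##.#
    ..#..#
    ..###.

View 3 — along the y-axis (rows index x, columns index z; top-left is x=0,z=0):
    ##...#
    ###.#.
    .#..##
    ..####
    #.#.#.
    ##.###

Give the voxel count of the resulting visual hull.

before carving: 216 voxels (6×6×6)
  1. axis=2 (XY plane), |mask|=27  ⇒  voxels=162
  2. axis=0 (YZ plane), |mask|=20  ⇒  voxels=92
  3. axis=1 (XZ plane), |mask|=22  ⇒  voxels=53

|visual hull| = 53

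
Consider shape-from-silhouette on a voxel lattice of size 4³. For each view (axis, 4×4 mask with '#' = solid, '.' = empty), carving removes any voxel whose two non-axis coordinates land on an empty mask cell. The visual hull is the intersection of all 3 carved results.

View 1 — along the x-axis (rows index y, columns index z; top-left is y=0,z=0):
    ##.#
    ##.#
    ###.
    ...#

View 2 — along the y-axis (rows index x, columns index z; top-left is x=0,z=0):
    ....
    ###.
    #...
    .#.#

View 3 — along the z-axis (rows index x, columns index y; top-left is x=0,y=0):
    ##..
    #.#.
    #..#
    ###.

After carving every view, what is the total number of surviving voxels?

start: 4×4×4 = 64 voxels
step 1: project along x, AND mask (10/16) → |grid| = 40
step 2: project along y, AND mask (6/16) → |grid| = 16
step 3: project along z, AND mask (9/16) → |grid| = 11

remaining voxels: 11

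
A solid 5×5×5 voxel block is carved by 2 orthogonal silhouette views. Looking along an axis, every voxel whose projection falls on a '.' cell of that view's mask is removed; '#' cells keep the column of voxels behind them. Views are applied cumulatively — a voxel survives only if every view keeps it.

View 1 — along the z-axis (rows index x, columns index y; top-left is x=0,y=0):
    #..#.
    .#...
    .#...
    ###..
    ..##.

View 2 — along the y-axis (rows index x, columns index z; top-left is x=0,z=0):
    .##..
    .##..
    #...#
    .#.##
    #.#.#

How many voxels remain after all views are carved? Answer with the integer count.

remaining voxels: 23

initial block: 5^3 = 125
V1 z: intersect with XY mask (9 set) -- 45 left
V2 y: intersect with XZ mask (12 set) -- 23 left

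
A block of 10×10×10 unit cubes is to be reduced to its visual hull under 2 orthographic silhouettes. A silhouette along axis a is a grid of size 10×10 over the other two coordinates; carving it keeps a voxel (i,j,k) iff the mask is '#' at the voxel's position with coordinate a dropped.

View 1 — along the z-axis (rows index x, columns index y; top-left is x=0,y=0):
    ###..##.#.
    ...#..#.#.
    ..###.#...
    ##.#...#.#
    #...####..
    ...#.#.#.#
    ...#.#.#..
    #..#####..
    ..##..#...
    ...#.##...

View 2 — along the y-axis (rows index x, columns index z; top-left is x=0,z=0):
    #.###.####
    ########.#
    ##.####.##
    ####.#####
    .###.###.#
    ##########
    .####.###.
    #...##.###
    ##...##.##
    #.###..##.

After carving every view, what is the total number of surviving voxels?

voxel count = 320

start: 10×10×10 = 1000 voxels
after view 1 [z-axis, 42 of 100 cells solid] → remaining = 420
after view 2 [y-axis, 76 of 100 cells solid] → remaining = 320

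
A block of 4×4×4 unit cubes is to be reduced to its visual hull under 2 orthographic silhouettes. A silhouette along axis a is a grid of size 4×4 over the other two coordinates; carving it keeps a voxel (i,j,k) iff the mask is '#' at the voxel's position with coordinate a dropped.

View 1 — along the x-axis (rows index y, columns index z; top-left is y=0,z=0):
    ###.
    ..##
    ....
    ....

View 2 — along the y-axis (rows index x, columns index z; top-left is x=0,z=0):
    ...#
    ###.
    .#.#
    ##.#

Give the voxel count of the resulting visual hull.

voxel count = 10

before carving: 64 voxels (4×4×4)
  1. axis=0 (YZ plane), |mask|=5  ⇒  voxels=20
  2. axis=1 (XZ plane), |mask|=9  ⇒  voxels=10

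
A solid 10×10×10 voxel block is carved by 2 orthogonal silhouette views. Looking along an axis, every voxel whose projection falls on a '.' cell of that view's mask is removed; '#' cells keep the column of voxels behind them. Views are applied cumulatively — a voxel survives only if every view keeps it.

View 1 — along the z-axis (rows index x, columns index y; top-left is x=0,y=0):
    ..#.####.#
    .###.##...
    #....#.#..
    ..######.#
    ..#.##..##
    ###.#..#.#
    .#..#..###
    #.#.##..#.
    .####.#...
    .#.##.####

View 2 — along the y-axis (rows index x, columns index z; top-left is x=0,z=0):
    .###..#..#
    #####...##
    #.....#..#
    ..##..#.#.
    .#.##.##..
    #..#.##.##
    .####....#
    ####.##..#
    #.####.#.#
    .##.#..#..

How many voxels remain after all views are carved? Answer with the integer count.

initial block: 10^3 = 1000
step 1: project along z, AND mask (54/100) → |grid| = 540
step 2: project along y, AND mask (53/100) → |grid| = 286

286 voxels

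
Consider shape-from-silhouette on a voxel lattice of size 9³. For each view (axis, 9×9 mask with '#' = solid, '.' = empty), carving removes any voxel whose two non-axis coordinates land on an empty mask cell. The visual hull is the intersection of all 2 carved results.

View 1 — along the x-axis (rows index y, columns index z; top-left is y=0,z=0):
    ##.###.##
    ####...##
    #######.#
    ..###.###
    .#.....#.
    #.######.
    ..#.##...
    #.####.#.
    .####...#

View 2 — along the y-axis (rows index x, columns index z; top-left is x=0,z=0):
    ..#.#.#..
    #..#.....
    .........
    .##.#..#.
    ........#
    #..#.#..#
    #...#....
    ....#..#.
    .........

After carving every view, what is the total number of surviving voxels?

initial block: 9^3 = 729
[1] x-view keeps 50 columns → grid now 450
[2] y-view keeps 18 columns → grid now 106

remaining voxels: 106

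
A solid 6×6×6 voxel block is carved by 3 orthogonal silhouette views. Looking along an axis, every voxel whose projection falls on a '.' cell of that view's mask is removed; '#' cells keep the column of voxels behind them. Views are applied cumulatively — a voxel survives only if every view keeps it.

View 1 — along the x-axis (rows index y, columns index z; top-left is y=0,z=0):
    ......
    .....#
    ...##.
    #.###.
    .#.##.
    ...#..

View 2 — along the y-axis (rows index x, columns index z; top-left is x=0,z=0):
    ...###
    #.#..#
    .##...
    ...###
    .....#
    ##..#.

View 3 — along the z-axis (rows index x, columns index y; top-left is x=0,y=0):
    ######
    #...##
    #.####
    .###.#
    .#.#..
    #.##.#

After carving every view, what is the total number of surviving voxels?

voxel count = 20

before carving: 216 voxels (6×6×6)
step 1: project along x, AND mask (11/36) → |grid| = 66
step 2: project along y, AND mask (15/36) → |grid| = 27
step 3: project along z, AND mask (24/36) → |grid| = 20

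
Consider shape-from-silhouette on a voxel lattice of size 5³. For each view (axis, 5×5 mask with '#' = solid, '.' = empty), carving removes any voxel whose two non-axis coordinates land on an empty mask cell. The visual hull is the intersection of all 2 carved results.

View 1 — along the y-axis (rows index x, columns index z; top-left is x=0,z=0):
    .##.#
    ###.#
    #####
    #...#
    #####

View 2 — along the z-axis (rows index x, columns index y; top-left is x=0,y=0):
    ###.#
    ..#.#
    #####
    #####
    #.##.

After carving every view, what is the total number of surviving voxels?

|visual hull| = 70

start: 5×5×5 = 125 voxels
V1 y: intersect with XZ mask (19 set) -- 95 left
V2 z: intersect with XY mask (19 set) -- 70 left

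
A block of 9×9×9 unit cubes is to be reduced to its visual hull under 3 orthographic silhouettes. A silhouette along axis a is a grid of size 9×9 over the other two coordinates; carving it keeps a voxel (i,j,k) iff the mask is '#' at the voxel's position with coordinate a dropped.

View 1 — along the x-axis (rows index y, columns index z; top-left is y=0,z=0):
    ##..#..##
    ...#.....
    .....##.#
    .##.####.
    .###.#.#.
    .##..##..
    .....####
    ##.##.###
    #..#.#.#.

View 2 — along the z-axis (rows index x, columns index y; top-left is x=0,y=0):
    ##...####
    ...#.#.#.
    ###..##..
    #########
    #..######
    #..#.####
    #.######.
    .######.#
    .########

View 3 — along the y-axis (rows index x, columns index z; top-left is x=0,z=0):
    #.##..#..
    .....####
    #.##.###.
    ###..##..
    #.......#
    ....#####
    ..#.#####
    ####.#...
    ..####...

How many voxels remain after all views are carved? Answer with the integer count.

132 voxels

before carving: 729 voxels (9×9×9)
step 1: project along x, AND mask (39/81) → |grid| = 351
step 2: project along z, AND mask (58/81) → |grid| = 258
step 3: project along y, AND mask (41/81) → |grid| = 132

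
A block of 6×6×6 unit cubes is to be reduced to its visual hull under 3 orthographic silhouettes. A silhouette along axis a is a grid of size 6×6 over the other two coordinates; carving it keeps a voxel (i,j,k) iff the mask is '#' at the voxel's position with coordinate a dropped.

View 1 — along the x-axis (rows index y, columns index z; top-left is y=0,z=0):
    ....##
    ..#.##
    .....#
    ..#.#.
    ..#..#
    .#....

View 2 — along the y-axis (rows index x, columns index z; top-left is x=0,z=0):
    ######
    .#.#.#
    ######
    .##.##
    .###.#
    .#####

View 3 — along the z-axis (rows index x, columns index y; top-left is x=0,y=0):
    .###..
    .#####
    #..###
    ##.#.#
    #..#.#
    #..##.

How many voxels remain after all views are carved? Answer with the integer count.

start: 6×6×6 = 216 voxels
step 1: project along x, AND mask (11/36) → |grid| = 66
step 2: project along y, AND mask (28/36) → |grid| = 57
step 3: project along z, AND mask (22/36) → |grid| = 34

34 voxels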